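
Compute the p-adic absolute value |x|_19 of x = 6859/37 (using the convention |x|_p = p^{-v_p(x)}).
|6859/37|_19 = 1/6859

Step 1 — compute v_19(x) by factoring powers of 19 out of the numerator and denominator: v_19(6859/37) = 3. Step 2 — apply |x|_p = p^{-v_p(x)} = 19^{-3} = 1/6859.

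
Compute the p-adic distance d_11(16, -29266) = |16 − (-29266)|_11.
d_11(16, -29266) = 1/14641

Step 1 — x − y = 16 − (-29266) = 29282. Step 2 — v_11(29282) = 4 (factor: 29282 = (11^4 · 2); the sign does not affect v_p). Step 3 — |x − y|_11 = 11^{-4} = 1/14641.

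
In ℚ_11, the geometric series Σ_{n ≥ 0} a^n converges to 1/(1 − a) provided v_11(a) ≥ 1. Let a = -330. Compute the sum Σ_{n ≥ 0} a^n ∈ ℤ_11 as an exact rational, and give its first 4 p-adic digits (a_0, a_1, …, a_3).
Σ a^n = 1/(1 − a) = 1/331;  first 4 digits = (1, 3, 6, 9)

v_11(a) = 1 ≥ 1, so the series converges in ℤ_11 to 1/(1 − a) = 1/(1 − (-330)) = 1/331. Expand this rational in ℤ_11: compute digits iteratively via d_i = x_i mod 11, x_{i+1} = (x_i − d_i)/11. The first 4 digits are (1, 3, 6, 9).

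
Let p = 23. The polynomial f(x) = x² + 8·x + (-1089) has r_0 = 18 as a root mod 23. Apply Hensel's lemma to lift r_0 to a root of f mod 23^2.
r_1 = 501 (mod 529)

Hensel: r_{i+1} = r_i − f(r_i)·(f′(r_i))^{-1} mod 23^{i+2}, f′(x) = 2x + 8. Iterate:
  r_0 = 18 (mod 23)
  r_1 = 501 (mod 529)
Final: r = 501 satisfies f(r) ≡ 0 mod 23^2.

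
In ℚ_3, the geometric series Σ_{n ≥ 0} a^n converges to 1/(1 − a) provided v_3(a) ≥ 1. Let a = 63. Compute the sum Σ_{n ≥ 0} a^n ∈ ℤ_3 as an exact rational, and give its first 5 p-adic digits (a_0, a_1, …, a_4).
Σ a^n = 1/(1 − a) = -1/62;  first 5 digits = (1, 0, 1, 2, 1)

v_3(a) = 2 ≥ 1, so the series converges in ℤ_3 to 1/(1 − a) = 1/(1 − 63) = -1/62. Expand this rational in ℤ_3: compute digits iteratively via d_i = x_i mod 3, x_{i+1} = (x_i − d_i)/3. The first 5 digits are (1, 0, 1, 2, 1).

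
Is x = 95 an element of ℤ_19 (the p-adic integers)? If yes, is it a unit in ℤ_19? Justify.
x ∈ ℤ_19 but not a unit; v_19(x) = 1 > 0

ℤ_19 = {x ∈ ℚ_19 : v_19(x) ≥ 0} and ℤ_19^× = {x ∈ ℤ_19 : v_19(x) = 0}. Here v_19(95) = v_19(num) − v_19(den) = 1; compare against these criteria.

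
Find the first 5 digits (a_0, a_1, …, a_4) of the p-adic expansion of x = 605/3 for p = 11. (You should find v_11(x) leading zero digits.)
(a_0, …, a_4) = (0, 0, 9, 3, 7)

v_11(605/3) = 2, so a_0 = ... = a_1 = 0. Factor out: x = 11^2 · u with u = 5/3 a unit in ℤ_11. Expand u iteratively via a_{v+i} = u_i mod 11, u_{i+1} = (u_i − a_{v+i})/11:
  u_0 = 5/3;  a_2 = 9;  u_1 = (u_0 − 9)/11 = -2/3
  u_1 = -2/3;  a_3 = 3;  u_2 = (u_1 − 3)/11 = -1/3
  u_2 = -1/3;  a_4 = 7;  u_3 = (u_2 − 7)/11 = -2/3
Digits: (0, 0, 9, 3, 7).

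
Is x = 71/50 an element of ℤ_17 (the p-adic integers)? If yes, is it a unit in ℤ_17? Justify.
x ∈ ℤ_17^× (unit); v_17(x) = 0

ℤ_17 = {x ∈ ℚ_17 : v_17(x) ≥ 0} and ℤ_17^× = {x ∈ ℤ_17 : v_17(x) = 0}. Here v_17(71/50) = v_17(num) − v_17(den) = 0; compare against these criteria.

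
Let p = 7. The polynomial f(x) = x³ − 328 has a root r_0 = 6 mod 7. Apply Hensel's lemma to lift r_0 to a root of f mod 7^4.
r_3 = 2036 (mod 2401)

Hensel: r_{i+1} = r_i − f(r_i)/f′(r_i) mod 7^{i+2}, where f′(x) = 3x². Iterate:
  r_0 = 6 (mod 7)
  r_1 = 27 (mod 49)
  r_2 = 321 (mod 343)
  r_3 = 2036 (mod 2401)
Final: r = 2036 with f(r) ≡ 0 mod 7^4.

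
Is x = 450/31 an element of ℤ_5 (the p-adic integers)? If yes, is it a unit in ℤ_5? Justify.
x ∈ ℤ_5 but not a unit; v_5(x) = 2 > 0

ℤ_5 = {x ∈ ℚ_5 : v_5(x) ≥ 0} and ℤ_5^× = {x ∈ ℤ_5 : v_5(x) = 0}. Here v_5(450/31) = v_5(num) − v_5(den) = 2; compare against these criteria.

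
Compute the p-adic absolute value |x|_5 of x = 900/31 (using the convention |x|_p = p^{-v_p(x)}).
|900/31|_5 = 1/25

Step 1 — compute v_5(x) by factoring powers of 5 out of the numerator and denominator: v_5(900/31) = 2. Step 2 — apply |x|_p = p^{-v_p(x)} = 5^{-2} = 1/25.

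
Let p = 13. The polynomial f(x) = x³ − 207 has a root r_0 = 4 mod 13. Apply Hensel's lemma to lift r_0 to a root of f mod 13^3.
r_2 = 1278 (mod 2197)

Hensel: r_{i+1} = r_i − f(r_i)/f′(r_i) mod 13^{i+2}, where f′(x) = 3x². Iterate:
  r_0 = 4 (mod 13)
  r_1 = 95 (mod 169)
  r_2 = 1278 (mod 2197)
Final: r = 1278 with f(r) ≡ 0 mod 13^3.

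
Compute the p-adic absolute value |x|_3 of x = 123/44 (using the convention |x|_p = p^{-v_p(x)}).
|123/44|_3 = 1/3

Step 1 — compute v_3(x) by factoring powers of 3 out of the numerator and denominator: v_3(123/44) = 1. Step 2 — apply |x|_p = p^{-v_p(x)} = 3^{-1} = 1/3.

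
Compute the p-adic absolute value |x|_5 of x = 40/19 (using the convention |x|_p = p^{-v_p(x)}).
|40/19|_5 = 1/5

Step 1 — compute v_5(x) by factoring powers of 5 out of the numerator and denominator: v_5(40/19) = 1. Step 2 — apply |x|_p = p^{-v_p(x)} = 5^{-1} = 1/5.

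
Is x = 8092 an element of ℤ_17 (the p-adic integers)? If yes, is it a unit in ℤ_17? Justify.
x ∈ ℤ_17 but not a unit; v_17(x) = 2 > 0

ℤ_17 = {x ∈ ℚ_17 : v_17(x) ≥ 0} and ℤ_17^× = {x ∈ ℤ_17 : v_17(x) = 0}. Here v_17(8092) = v_17(num) − v_17(den) = 2; compare against these criteria.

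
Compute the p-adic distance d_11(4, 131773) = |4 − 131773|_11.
d_11(4, 131773) = 1/14641

Step 1 — x − y = 4 − 131773 = -131769. Step 2 — v_11(-131769) = 4 (factor: -131769 = −(11^4 · 9); the sign does not affect v_p). Step 3 — |x − y|_11 = 11^{-4} = 1/14641.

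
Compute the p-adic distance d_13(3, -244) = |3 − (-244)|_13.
d_13(3, -244) = 1/13

Step 1 — x − y = 3 − (-244) = 247. Step 2 — v_13(247) = 1 (factor: 247 = (13^1 · 19); the sign does not affect v_p). Step 3 — |x − y|_13 = 13^{-1} = 1/13.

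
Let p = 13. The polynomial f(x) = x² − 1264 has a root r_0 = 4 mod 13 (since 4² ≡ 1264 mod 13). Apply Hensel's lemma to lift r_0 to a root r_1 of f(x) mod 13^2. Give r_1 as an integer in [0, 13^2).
r_1 = 160 (mod 169)

Hensel's recurrence: r_{i+1} = r_i − f(r_i)·(f′(r_i))^{-1} mod 13^{i+2}, with f′(x) = 2x. Iterate:
  r_0 = 4 (mod 13)
  r_1 = 160 (mod 169)
Final: r_1 = 160, and one checks f(r_1) ≡ 0 mod 13^2.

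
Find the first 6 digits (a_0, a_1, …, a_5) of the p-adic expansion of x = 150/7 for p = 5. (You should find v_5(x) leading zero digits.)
(a_0, …, a_5) = (0, 0, 3, 1, 4, 2)

v_5(150/7) = 2, so a_0 = ... = a_1 = 0. Factor out: x = 5^2 · u with u = 6/7 a unit in ℤ_5. Expand u iteratively via a_{v+i} = u_i mod 5, u_{i+1} = (u_i − a_{v+i})/5:
  u_0 = 6/7;  a_2 = 3;  u_1 = (u_0 − 3)/5 = -3/7
  u_1 = -3/7;  a_3 = 1;  u_2 = (u_1 − 1)/5 = -2/7
  u_2 = -2/7;  a_4 = 4;  u_3 = (u_2 − 4)/5 = -6/7
  u_3 = -6/7;  a_5 = 2;  u_4 = (u_3 − 2)/5 = -4/7
Digits: (0, 0, 3, 1, 4, 2).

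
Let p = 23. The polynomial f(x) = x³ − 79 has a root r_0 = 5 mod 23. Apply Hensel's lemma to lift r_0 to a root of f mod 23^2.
r_1 = 350 (mod 529)

Hensel: r_{i+1} = r_i − f(r_i)/f′(r_i) mod 23^{i+2}, where f′(x) = 3x². Iterate:
  r_0 = 5 (mod 23)
  r_1 = 350 (mod 529)
Final: r = 350 with f(r) ≡ 0 mod 23^2.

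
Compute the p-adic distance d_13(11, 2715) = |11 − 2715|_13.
d_13(11, 2715) = 1/169

Step 1 — x − y = 11 − 2715 = -2704. Step 2 — v_13(-2704) = 2 (factor: -2704 = −(13^2 · 16); the sign does not affect v_p). Step 3 — |x − y|_13 = 13^{-2} = 1/169.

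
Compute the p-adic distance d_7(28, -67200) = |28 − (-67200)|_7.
d_7(28, -67200) = 1/16807

Step 1 — x − y = 28 − (-67200) = 67228. Step 2 — v_7(67228) = 5 (factor: 67228 = (7^5 · 4); the sign does not affect v_p). Step 3 — |x − y|_7 = 7^{-5} = 1/16807.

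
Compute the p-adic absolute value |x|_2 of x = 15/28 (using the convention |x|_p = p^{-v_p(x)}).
|15/28|_2 = 4

Step 1 — compute v_2(x) by factoring powers of 2 out of the numerator and denominator: v_2(15/28) = -2. Step 2 — apply |x|_p = p^{-v_p(x)} = 2^{2} = 4.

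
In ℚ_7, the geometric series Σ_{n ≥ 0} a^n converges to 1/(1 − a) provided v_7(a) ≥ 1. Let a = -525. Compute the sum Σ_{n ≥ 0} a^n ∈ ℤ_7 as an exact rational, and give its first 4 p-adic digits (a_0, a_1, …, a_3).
Σ a^n = 1/(1 − a) = 1/526;  first 4 digits = (1, 2, 0, 5)

v_7(a) = 1 ≥ 1, so the series converges in ℤ_7 to 1/(1 − a) = 1/(1 − (-525)) = 1/526. Expand this rational in ℤ_7: compute digits iteratively via d_i = x_i mod 7, x_{i+1} = (x_i − d_i)/7. The first 4 digits are (1, 2, 0, 5).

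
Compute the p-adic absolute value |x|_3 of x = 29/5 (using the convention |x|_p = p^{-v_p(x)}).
|29/5|_3 = 1

Step 1 — compute v_3(x) by factoring powers of 3 out of the numerator and denominator: v_3(29/5) = 0. Step 2 — apply |x|_p = p^{-v_p(x)} = 3^{0} = 1.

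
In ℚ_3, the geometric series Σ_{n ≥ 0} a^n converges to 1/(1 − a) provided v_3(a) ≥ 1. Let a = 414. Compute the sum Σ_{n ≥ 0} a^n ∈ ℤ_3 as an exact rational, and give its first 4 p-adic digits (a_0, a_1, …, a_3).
Σ a^n = 1/(1 − a) = -1/413;  first 4 digits = (1, 0, 1, 0)

v_3(a) = 2 ≥ 1, so the series converges in ℤ_3 to 1/(1 − a) = 1/(1 − 414) = -1/413. Expand this rational in ℤ_3: compute digits iteratively via d_i = x_i mod 3, x_{i+1} = (x_i − d_i)/3. The first 4 digits are (1, 0, 1, 0).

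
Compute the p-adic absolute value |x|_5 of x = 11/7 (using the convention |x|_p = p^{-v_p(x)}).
|11/7|_5 = 1

Step 1 — compute v_5(x) by factoring powers of 5 out of the numerator and denominator: v_5(11/7) = 0. Step 2 — apply |x|_p = p^{-v_p(x)} = 5^{0} = 1.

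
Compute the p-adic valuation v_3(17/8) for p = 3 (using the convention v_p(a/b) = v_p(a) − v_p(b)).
v_3(17/8) = 0

Factor powers of 3 from the numerator and denominator of the reduced fraction: 17 = 3^0 · 17 and 8 = 3^0 · 8. Apply v_p(a/b) = v_p(a) − v_p(b): v_3(17/8) = 0 − 0 = 0.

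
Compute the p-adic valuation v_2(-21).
v_2(-21) = 0

v_2(n) is the largest exponent k such that 2^k divides n. Factor out: -21 = -2^0 · 21. (Sign doesn't affect v_p.) So v_2(-21) = 0.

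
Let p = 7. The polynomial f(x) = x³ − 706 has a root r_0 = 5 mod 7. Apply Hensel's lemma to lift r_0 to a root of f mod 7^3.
r_2 = 327 (mod 343)

Hensel: r_{i+1} = r_i − f(r_i)/f′(r_i) mod 7^{i+2}, where f′(x) = 3x². Iterate:
  r_0 = 5 (mod 7)
  r_1 = 33 (mod 49)
  r_2 = 327 (mod 343)
Final: r = 327 with f(r) ≡ 0 mod 7^3.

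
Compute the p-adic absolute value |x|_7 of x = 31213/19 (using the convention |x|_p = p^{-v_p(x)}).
|31213/19|_7 = 1/2401

Step 1 — compute v_7(x) by factoring powers of 7 out of the numerator and denominator: v_7(31213/19) = 4. Step 2 — apply |x|_p = p^{-v_p(x)} = 7^{-4} = 1/2401.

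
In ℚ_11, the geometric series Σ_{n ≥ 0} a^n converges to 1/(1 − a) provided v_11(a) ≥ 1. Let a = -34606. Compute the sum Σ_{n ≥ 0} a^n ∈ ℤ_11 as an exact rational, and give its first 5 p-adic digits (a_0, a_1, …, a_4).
Σ a^n = 1/(1 − a) = 1/34607;  first 5 digits = (1, 0, 0, 7, 8)

v_11(a) = 3 ≥ 1, so the series converges in ℤ_11 to 1/(1 − a) = 1/(1 − (-34606)) = 1/34607. Expand this rational in ℤ_11: compute digits iteratively via d_i = x_i mod 11, x_{i+1} = (x_i − d_i)/11. The first 5 digits are (1, 0, 0, 7, 8).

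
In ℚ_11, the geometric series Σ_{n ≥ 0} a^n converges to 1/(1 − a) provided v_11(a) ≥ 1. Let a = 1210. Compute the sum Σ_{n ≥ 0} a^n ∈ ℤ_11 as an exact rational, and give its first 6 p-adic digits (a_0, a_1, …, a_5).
Σ a^n = 1/(1 − a) = -1/1209;  first 6 digits = (1, 0, 10, 0, 1, 9)

v_11(a) = 2 ≥ 1, so the series converges in ℤ_11 to 1/(1 − a) = 1/(1 − 1210) = -1/1209. Expand this rational in ℤ_11: compute digits iteratively via d_i = x_i mod 11, x_{i+1} = (x_i − d_i)/11. The first 6 digits are (1, 0, 10, 0, 1, 9).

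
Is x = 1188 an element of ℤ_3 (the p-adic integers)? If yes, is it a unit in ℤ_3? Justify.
x ∈ ℤ_3 but not a unit; v_3(x) = 3 > 0

ℤ_3 = {x ∈ ℚ_3 : v_3(x) ≥ 0} and ℤ_3^× = {x ∈ ℤ_3 : v_3(x) = 0}. Here v_3(1188) = v_3(num) − v_3(den) = 3; compare against these criteria.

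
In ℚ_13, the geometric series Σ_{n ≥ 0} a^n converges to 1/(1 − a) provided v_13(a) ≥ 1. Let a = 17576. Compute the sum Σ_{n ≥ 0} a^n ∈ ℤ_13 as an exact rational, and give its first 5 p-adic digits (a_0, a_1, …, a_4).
Σ a^n = 1/(1 − a) = -1/17575;  first 5 digits = (1, 0, 0, 8, 0)

v_13(a) = 3 ≥ 1, so the series converges in ℤ_13 to 1/(1 − a) = 1/(1 − 17576) = -1/17575. Expand this rational in ℤ_13: compute digits iteratively via d_i = x_i mod 13, x_{i+1} = (x_i − d_i)/13. The first 5 digits are (1, 0, 0, 8, 0).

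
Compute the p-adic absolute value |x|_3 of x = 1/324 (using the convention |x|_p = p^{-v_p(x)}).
|1/324|_3 = 81

Step 1 — compute v_3(x) by factoring powers of 3 out of the numerator and denominator: v_3(1/324) = -4. Step 2 — apply |x|_p = p^{-v_p(x)} = 3^{4} = 81.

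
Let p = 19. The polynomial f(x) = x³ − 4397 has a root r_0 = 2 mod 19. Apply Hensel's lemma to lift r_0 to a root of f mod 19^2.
r_1 = 97 (mod 361)

Hensel: r_{i+1} = r_i − f(r_i)/f′(r_i) mod 19^{i+2}, where f′(x) = 3x². Iterate:
  r_0 = 2 (mod 19)
  r_1 = 97 (mod 361)
Final: r = 97 with f(r) ≡ 0 mod 19^2.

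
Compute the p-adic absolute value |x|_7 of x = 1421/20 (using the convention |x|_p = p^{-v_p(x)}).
|1421/20|_7 = 1/49

Step 1 — compute v_7(x) by factoring powers of 7 out of the numerator and denominator: v_7(1421/20) = 2. Step 2 — apply |x|_p = p^{-v_p(x)} = 7^{-2} = 1/49.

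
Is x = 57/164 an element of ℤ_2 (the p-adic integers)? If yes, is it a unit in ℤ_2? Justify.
x ∉ ℤ_2 (v_2(x) = -2 < 0)

ℤ_2 = {x ∈ ℚ_2 : v_2(x) ≥ 0} and ℤ_2^× = {x ∈ ℤ_2 : v_2(x) = 0}. Here v_2(57/164) = v_2(num) − v_2(den) = -2; compare against these criteria.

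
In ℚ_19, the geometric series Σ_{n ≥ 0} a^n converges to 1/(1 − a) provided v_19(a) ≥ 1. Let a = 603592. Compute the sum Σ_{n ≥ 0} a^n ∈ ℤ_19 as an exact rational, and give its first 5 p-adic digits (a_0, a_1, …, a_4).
Σ a^n = 1/(1 − a) = -1/603591;  first 5 digits = (1, 0, 0, 12, 4)

v_19(a) = 3 ≥ 1, so the series converges in ℤ_19 to 1/(1 − a) = 1/(1 − 603592) = -1/603591. Expand this rational in ℤ_19: compute digits iteratively via d_i = x_i mod 19, x_{i+1} = (x_i − d_i)/19. The first 5 digits are (1, 0, 0, 12, 4).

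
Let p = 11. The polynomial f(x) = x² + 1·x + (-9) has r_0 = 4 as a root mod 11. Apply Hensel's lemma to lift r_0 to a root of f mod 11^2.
r_1 = 70 (mod 121)

Hensel: r_{i+1} = r_i − f(r_i)·(f′(r_i))^{-1} mod 11^{i+2}, f′(x) = 2x + 1. Iterate:
  r_0 = 4 (mod 11)
  r_1 = 70 (mod 121)
Final: r = 70 satisfies f(r) ≡ 0 mod 11^2.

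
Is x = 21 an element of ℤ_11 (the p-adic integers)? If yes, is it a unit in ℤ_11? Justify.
x ∈ ℤ_11^× (unit); v_11(x) = 0

ℤ_11 = {x ∈ ℚ_11 : v_11(x) ≥ 0} and ℤ_11^× = {x ∈ ℤ_11 : v_11(x) = 0}. Here v_11(21) = v_11(num) − v_11(den) = 0; compare against these criteria.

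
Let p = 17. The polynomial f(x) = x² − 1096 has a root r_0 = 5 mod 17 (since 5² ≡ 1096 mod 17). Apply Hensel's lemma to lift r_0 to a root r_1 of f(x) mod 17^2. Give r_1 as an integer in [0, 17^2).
r_1 = 141 (mod 289)

Hensel's recurrence: r_{i+1} = r_i − f(r_i)·(f′(r_i))^{-1} mod 17^{i+2}, with f′(x) = 2x. Iterate:
  r_0 = 5 (mod 17)
  r_1 = 141 (mod 289)
Final: r_1 = 141, and one checks f(r_1) ≡ 0 mod 17^2.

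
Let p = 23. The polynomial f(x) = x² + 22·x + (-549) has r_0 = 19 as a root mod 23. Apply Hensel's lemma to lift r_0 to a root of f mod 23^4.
r_3 = 203063 (mod 279841)

Hensel: r_{i+1} = r_i − f(r_i)·(f′(r_i))^{-1} mod 23^{i+2}, f′(x) = 2x + 22. Iterate:
  r_0 = 19 (mod 23)
  r_1 = 456 (mod 529)
  r_2 = 8391 (mod 12167)
  r_3 = 203063 (mod 279841)
Final: r = 203063 satisfies f(r) ≡ 0 mod 23^4.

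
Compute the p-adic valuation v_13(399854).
v_13(399854) = 4

v_13(n) is the largest exponent k such that 13^k divides n. Factor out: 399854 = 13^4 · 14. (Sign doesn't affect v_p.) So v_13(399854) = 4.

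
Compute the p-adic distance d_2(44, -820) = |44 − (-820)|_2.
d_2(44, -820) = 1/32

Step 1 — x − y = 44 − (-820) = 864. Step 2 — v_2(864) = 5 (factor: 864 = (2^5 · 27); the sign does not affect v_p). Step 3 — |x − y|_2 = 2^{-5} = 1/32.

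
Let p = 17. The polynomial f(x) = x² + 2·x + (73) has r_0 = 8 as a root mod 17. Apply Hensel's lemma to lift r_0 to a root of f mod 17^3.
r_2 = 3612 (mod 4913)

Hensel: r_{i+1} = r_i − f(r_i)·(f′(r_i))^{-1} mod 17^{i+2}, f′(x) = 2x + 2. Iterate:
  r_0 = 8 (mod 17)
  r_1 = 144 (mod 289)
  r_2 = 3612 (mod 4913)
Final: r = 3612 satisfies f(r) ≡ 0 mod 17^3.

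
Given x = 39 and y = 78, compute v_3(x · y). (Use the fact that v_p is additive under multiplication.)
v_3(3042) = 2

v_p(x) = 1 (factor: 39 = 3^1 · 13); v_p(y) = 1 (factor: 78 = 3^1 · 26). Additivity: v_p(xy) = v_p(x) + v_p(y) = 1 + 1 = 2. (Direct check: xy = 3042 = 3^2 · (338).)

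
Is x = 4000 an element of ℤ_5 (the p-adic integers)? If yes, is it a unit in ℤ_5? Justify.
x ∈ ℤ_5 but not a unit; v_5(x) = 3 > 0

ℤ_5 = {x ∈ ℚ_5 : v_5(x) ≥ 0} and ℤ_5^× = {x ∈ ℤ_5 : v_5(x) = 0}. Here v_5(4000) = v_5(num) − v_5(den) = 3; compare against these criteria.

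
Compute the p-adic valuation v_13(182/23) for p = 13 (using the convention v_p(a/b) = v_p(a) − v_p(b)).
v_13(182/23) = 1

Factor powers of 13 from the numerator and denominator of the reduced fraction: 182 = 13^1 · 14 and 23 = 13^0 · 23. Apply v_p(a/b) = v_p(a) − v_p(b): v_13(182/23) = 1 − 0 = 1.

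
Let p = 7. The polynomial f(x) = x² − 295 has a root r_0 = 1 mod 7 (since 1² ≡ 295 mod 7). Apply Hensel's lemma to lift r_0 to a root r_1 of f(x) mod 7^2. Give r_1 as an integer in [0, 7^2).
r_1 = 1 (mod 49)

Hensel's recurrence: r_{i+1} = r_i − f(r_i)·(f′(r_i))^{-1} mod 7^{i+2}, with f′(x) = 2x. Iterate:
  r_0 = 1 (mod 7)
  r_1 = 1 (mod 49)
Final: r_1 = 1, and one checks f(r_1) ≡ 0 mod 7^2.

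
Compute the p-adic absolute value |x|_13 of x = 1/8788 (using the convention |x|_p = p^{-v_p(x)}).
|1/8788|_13 = 2197

Step 1 — compute v_13(x) by factoring powers of 13 out of the numerator and denominator: v_13(1/8788) = -3. Step 2 — apply |x|_p = p^{-v_p(x)} = 13^{3} = 2197.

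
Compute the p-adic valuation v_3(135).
v_3(135) = 3

v_3(n) is the largest exponent k such that 3^k divides n. Factor out: 135 = 3^3 · 5. (Sign doesn't affect v_p.) So v_3(135) = 3.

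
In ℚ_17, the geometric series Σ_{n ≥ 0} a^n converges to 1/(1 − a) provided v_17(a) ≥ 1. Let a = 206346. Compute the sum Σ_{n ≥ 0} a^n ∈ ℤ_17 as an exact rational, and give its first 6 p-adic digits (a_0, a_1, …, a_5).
Σ a^n = 1/(1 − a) = -1/206345;  first 6 digits = (1, 0, 0, 8, 2, 0)

v_17(a) = 3 ≥ 1, so the series converges in ℤ_17 to 1/(1 − a) = 1/(1 − 206346) = -1/206345. Expand this rational in ℤ_17: compute digits iteratively via d_i = x_i mod 17, x_{i+1} = (x_i − d_i)/17. The first 6 digits are (1, 0, 0, 8, 2, 0).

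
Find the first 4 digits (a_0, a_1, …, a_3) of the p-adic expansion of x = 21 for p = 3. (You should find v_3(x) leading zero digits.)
(a_0, …, a_3) = (0, 1, 2, 0)

v_3(21) = 1, so a_0 = ... = a_0 = 0. Factor out: x = 3^1 · u with u = 7 a unit in ℤ_3. Expand u iteratively via a_{v+i} = u_i mod 3, u_{i+1} = (u_i − a_{v+i})/3:
  u_0 = 7;  a_1 = 1;  u_1 = (u_0 − 1)/3 = 2
  u_1 = 2;  a_2 = 2;  u_2 = (u_1 − 2)/3 = 0
  u_2 = 0;  a_3 = 0;  u_3 = (u_2 − 0)/3 = 0
Digits: (0, 1, 2, 0).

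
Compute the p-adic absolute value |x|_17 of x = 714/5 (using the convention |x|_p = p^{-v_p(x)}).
|714/5|_17 = 1/17

Step 1 — compute v_17(x) by factoring powers of 17 out of the numerator and denominator: v_17(714/5) = 1. Step 2 — apply |x|_p = p^{-v_p(x)} = 17^{-1} = 1/17.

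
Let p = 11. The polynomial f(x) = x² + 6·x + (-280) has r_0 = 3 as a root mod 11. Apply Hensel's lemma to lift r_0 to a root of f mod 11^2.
r_1 = 14 (mod 121)

Hensel: r_{i+1} = r_i − f(r_i)·(f′(r_i))^{-1} mod 11^{i+2}, f′(x) = 2x + 6. Iterate:
  r_0 = 3 (mod 11)
  r_1 = 14 (mod 121)
Final: r = 14 satisfies f(r) ≡ 0 mod 11^2.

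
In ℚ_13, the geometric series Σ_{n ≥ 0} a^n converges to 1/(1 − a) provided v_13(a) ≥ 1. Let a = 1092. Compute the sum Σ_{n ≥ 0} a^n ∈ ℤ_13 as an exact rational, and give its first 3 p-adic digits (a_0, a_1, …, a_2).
Σ a^n = 1/(1 − a) = -1/1091;  first 3 digits = (1, 6, 3)

v_13(a) = 1 ≥ 1, so the series converges in ℤ_13 to 1/(1 − a) = 1/(1 − 1092) = -1/1091. Expand this rational in ℤ_13: compute digits iteratively via d_i = x_i mod 13, x_{i+1} = (x_i − d_i)/13. The first 3 digits are (1, 6, 3).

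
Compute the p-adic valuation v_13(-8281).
v_13(-8281) = 2

v_13(n) is the largest exponent k such that 13^k divides n. Factor out: -8281 = -13^2 · 49. (Sign doesn't affect v_p.) So v_13(-8281) = 2.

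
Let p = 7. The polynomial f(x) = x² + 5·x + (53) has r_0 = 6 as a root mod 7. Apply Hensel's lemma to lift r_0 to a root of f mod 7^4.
r_3 = 783 (mod 2401)

Hensel: r_{i+1} = r_i − f(r_i)·(f′(r_i))^{-1} mod 7^{i+2}, f′(x) = 2x + 5. Iterate:
  r_0 = 6 (mod 7)
  r_1 = 48 (mod 49)
  r_2 = 97 (mod 343)
  r_3 = 783 (mod 2401)
Final: r = 783 satisfies f(r) ≡ 0 mod 7^4.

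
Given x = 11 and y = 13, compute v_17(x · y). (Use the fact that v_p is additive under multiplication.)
v_17(143) = 0

v_p(x) = 0 (factor: 11 = 17^0 · 11); v_p(y) = 0 (factor: 13 = 17^0 · 13). Additivity: v_p(xy) = v_p(x) + v_p(y) = 0 + 0 = 0. (Direct check: xy = 143 = 17^0 · (143).)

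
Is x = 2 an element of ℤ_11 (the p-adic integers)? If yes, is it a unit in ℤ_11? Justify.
x ∈ ℤ_11^× (unit); v_11(x) = 0

ℤ_11 = {x ∈ ℚ_11 : v_11(x) ≥ 0} and ℤ_11^× = {x ∈ ℤ_11 : v_11(x) = 0}. Here v_11(2) = v_11(num) − v_11(den) = 0; compare against these criteria.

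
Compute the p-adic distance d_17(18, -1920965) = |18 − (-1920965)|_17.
d_17(18, -1920965) = 1/83521

Step 1 — x − y = 18 − (-1920965) = 1920983. Step 2 — v_17(1920983) = 4 (factor: 1920983 = (17^4 · 23); the sign does not affect v_p). Step 3 — |x − y|_17 = 17^{-4} = 1/83521.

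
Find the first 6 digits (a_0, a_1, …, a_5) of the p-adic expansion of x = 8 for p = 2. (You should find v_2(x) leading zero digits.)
(a_0, …, a_5) = (0, 0, 0, 1, 0, 0)

v_2(8) = 3, so a_0 = ... = a_2 = 0. Factor out: x = 2^3 · u with u = 1 a unit in ℤ_2. Expand u iteratively via a_{v+i} = u_i mod 2, u_{i+1} = (u_i − a_{v+i})/2:
  u_0 = 1;  a_3 = 1;  u_1 = (u_0 − 1)/2 = 0
  u_1 = 0;  a_4 = 0;  u_2 = (u_1 − 0)/2 = 0
  u_2 = 0;  a_5 = 0;  u_3 = (u_2 − 0)/2 = 0
Digits: (0, 0, 0, 1, 0, 0).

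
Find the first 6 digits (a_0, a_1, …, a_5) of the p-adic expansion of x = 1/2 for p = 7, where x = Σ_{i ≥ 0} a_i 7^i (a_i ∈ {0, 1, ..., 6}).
(a_0, …, a_5) = (4, 3, 3, 3, 3, 3)

v_7(1/2) = 0 (numerator and denominator both coprime to 7), so x ∈ ℤ_7^×. Compute digits iteratively via a_i = x_i mod 7, x_{i+1} = (x_i − a_i)/7, with x_0 = x:
  x_0 = 1/2;  a_0 = 4;  x_1 = (x_0 − 4)/7 = -1/2
  x_1 = -1/2;  a_1 = 3;  x_2 = (x_1 − 3)/7 = -1/2
  x_2 = -1/2;  a_2 = 3;  x_3 = (x_2 − 3)/7 = -1/2
  x_3 = -1/2;  a_3 = 3;  x_4 = (x_3 − 3)/7 = -1/2
  x_4 = -1/2;  a_4 = 3;  x_5 = (x_4 − 3)/7 = -1/2
  x_5 = -1/2;  a_5 = 3;  x_6 = (x_5 − 3)/7 = -1/2
Digits: (4, 3, 3, 3, 3, 3).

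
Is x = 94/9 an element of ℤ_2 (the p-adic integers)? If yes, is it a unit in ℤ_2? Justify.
x ∈ ℤ_2 but not a unit; v_2(x) = 1 > 0

ℤ_2 = {x ∈ ℚ_2 : v_2(x) ≥ 0} and ℤ_2^× = {x ∈ ℤ_2 : v_2(x) = 0}. Here v_2(94/9) = v_2(num) − v_2(den) = 1; compare against these criteria.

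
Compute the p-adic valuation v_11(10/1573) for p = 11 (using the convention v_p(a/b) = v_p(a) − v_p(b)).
v_11(10/1573) = -2

Factor powers of 11 from the numerator and denominator of the reduced fraction: 10 = 11^0 · 10 and 1573 = 11^2 · 13. Apply v_p(a/b) = v_p(a) − v_p(b): v_11(10/1573) = 0 − 2 = -2.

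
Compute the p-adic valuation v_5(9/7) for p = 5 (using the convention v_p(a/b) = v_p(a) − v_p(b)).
v_5(9/7) = 0

Factor powers of 5 from the numerator and denominator of the reduced fraction: 9 = 5^0 · 9 and 7 = 5^0 · 7. Apply v_p(a/b) = v_p(a) − v_p(b): v_5(9/7) = 0 − 0 = 0.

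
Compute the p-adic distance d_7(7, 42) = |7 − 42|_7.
d_7(7, 42) = 1/7

Step 1 — x − y = 7 − 42 = -35. Step 2 — v_7(-35) = 1 (factor: -35 = −(7^1 · 5); the sign does not affect v_p). Step 3 — |x − y|_7 = 7^{-1} = 1/7.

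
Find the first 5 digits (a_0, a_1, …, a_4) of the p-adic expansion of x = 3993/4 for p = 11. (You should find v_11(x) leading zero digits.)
(a_0, …, a_4) = (0, 0, 0, 9, 2)

v_11(3993/4) = 3, so a_0 = ... = a_2 = 0. Factor out: x = 11^3 · u with u = 3/4 a unit in ℤ_11. Expand u iteratively via a_{v+i} = u_i mod 11, u_{i+1} = (u_i − a_{v+i})/11:
  u_0 = 3/4;  a_3 = 9;  u_1 = (u_0 − 9)/11 = -3/4
  u_1 = -3/4;  a_4 = 2;  u_2 = (u_1 − 2)/11 = -1/4
Digits: (0, 0, 0, 9, 2).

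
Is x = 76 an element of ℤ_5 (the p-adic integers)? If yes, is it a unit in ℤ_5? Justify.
x ∈ ℤ_5^× (unit); v_5(x) = 0

ℤ_5 = {x ∈ ℚ_5 : v_5(x) ≥ 0} and ℤ_5^× = {x ∈ ℤ_5 : v_5(x) = 0}. Here v_5(76) = v_5(num) − v_5(den) = 0; compare against these criteria.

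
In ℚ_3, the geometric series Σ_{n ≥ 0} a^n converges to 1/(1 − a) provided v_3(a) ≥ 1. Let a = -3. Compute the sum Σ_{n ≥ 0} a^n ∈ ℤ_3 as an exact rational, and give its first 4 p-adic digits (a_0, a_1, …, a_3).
Σ a^n = 1/(1 − a) = 1/4;  first 4 digits = (1, 2, 0, 2)

v_3(a) = 1 ≥ 1, so the series converges in ℤ_3 to 1/(1 − a) = 1/(1 − (-3)) = 1/4. Expand this rational in ℤ_3: compute digits iteratively via d_i = x_i mod 3, x_{i+1} = (x_i − d_i)/3. The first 4 digits are (1, 2, 0, 2).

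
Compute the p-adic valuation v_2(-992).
v_2(-992) = 5

v_2(n) is the largest exponent k such that 2^k divides n. Factor out: -992 = -2^5 · 31. (Sign doesn't affect v_p.) So v_2(-992) = 5.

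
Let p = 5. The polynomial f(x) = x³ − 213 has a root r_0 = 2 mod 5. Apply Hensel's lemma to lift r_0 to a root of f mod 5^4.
r_3 = 292 (mod 625)

Hensel: r_{i+1} = r_i − f(r_i)/f′(r_i) mod 5^{i+2}, where f′(x) = 3x². Iterate:
  r_0 = 2 (mod 5)
  r_1 = 17 (mod 25)
  r_2 = 42 (mod 125)
  r_3 = 292 (mod 625)
Final: r = 292 with f(r) ≡ 0 mod 5^4.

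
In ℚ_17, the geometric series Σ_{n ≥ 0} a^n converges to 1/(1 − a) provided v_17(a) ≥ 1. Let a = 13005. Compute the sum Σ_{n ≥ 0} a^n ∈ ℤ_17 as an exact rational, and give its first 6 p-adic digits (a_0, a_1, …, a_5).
Σ a^n = 1/(1 − a) = -1/13004;  first 6 digits = (1, 0, 11, 2, 2, 0)

v_17(a) = 2 ≥ 1, so the series converges in ℤ_17 to 1/(1 − a) = 1/(1 − 13005) = -1/13004. Expand this rational in ℤ_17: compute digits iteratively via d_i = x_i mod 17, x_{i+1} = (x_i − d_i)/17. The first 6 digits are (1, 0, 11, 2, 2, 0).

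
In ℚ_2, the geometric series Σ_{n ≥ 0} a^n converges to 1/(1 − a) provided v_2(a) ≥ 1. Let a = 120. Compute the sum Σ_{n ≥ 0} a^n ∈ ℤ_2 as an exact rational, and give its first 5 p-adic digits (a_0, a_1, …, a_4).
Σ a^n = 1/(1 − a) = -1/119;  first 5 digits = (1, 0, 0, 1, 1)

v_2(a) = 3 ≥ 1, so the series converges in ℤ_2 to 1/(1 − a) = 1/(1 − 120) = -1/119. Expand this rational in ℤ_2: compute digits iteratively via d_i = x_i mod 2, x_{i+1} = (x_i − d_i)/2. The first 5 digits are (1, 0, 0, 1, 1).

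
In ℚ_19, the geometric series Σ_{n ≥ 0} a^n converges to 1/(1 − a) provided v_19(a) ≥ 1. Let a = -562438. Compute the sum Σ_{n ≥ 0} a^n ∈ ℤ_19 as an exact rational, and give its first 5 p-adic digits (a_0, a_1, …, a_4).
Σ a^n = 1/(1 − a) = 1/562439;  first 5 digits = (1, 0, 0, 13, 14)

v_19(a) = 3 ≥ 1, so the series converges in ℤ_19 to 1/(1 − a) = 1/(1 − (-562438)) = 1/562439. Expand this rational in ℤ_19: compute digits iteratively via d_i = x_i mod 19, x_{i+1} = (x_i − d_i)/19. The first 5 digits are (1, 0, 0, 13, 14).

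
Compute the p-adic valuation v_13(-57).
v_13(-57) = 0

v_13(n) is the largest exponent k such that 13^k divides n. Factor out: -57 = -13^0 · 57. (Sign doesn't affect v_p.) So v_13(-57) = 0.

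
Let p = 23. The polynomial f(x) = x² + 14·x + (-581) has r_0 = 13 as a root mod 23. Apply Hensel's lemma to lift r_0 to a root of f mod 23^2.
r_1 = 151 (mod 529)

Hensel: r_{i+1} = r_i − f(r_i)·(f′(r_i))^{-1} mod 23^{i+2}, f′(x) = 2x + 14. Iterate:
  r_0 = 13 (mod 23)
  r_1 = 151 (mod 529)
Final: r = 151 satisfies f(r) ≡ 0 mod 23^2.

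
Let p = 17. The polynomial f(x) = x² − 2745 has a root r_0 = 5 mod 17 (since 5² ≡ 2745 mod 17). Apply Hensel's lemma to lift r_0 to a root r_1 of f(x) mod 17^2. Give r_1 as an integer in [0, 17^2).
r_1 = 277 (mod 289)

Hensel's recurrence: r_{i+1} = r_i − f(r_i)·(f′(r_i))^{-1} mod 17^{i+2}, with f′(x) = 2x. Iterate:
  r_0 = 5 (mod 17)
  r_1 = 277 (mod 289)
Final: r_1 = 277, and one checks f(r_1) ≡ 0 mod 17^2.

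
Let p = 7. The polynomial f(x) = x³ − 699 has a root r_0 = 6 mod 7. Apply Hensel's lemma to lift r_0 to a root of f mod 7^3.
r_2 = 216 (mod 343)

Hensel: r_{i+1} = r_i − f(r_i)/f′(r_i) mod 7^{i+2}, where f′(x) = 3x². Iterate:
  r_0 = 6 (mod 7)
  r_1 = 20 (mod 49)
  r_2 = 216 (mod 343)
Final: r = 216 with f(r) ≡ 0 mod 7^3.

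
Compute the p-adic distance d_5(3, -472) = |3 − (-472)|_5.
d_5(3, -472) = 1/25

Step 1 — x − y = 3 − (-472) = 475. Step 2 — v_5(475) = 2 (factor: 475 = (5^2 · 19); the sign does not affect v_p). Step 3 — |x − y|_5 = 5^{-2} = 1/25.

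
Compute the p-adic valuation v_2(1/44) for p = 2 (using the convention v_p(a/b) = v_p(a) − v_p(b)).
v_2(1/44) = -2

Factor powers of 2 from the numerator and denominator of the reduced fraction: 1 = 2^0 · 1 and 44 = 2^2 · 11. Apply v_p(a/b) = v_p(a) − v_p(b): v_2(1/44) = 0 − 2 = -2.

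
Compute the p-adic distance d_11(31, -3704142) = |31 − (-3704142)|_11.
d_11(31, -3704142) = 1/161051

Step 1 — x − y = 31 − (-3704142) = 3704173. Step 2 — v_11(3704173) = 5 (factor: 3704173 = (11^5 · 23); the sign does not affect v_p). Step 3 — |x − y|_11 = 11^{-5} = 1/161051.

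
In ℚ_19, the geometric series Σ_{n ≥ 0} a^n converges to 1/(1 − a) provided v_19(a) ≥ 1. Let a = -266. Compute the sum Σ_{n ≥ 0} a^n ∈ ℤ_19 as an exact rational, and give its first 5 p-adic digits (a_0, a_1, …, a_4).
Σ a^n = 1/(1 − a) = 1/267;  first 5 digits = (1, 5, 5, 2, 6)

v_19(a) = 1 ≥ 1, so the series converges in ℤ_19 to 1/(1 − a) = 1/(1 − (-266)) = 1/267. Expand this rational in ℤ_19: compute digits iteratively via d_i = x_i mod 19, x_{i+1} = (x_i − d_i)/19. The first 5 digits are (1, 5, 5, 2, 6).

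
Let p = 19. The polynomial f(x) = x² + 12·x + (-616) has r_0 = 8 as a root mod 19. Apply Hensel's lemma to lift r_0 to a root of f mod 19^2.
r_1 = 179 (mod 361)

Hensel: r_{i+1} = r_i − f(r_i)·(f′(r_i))^{-1} mod 19^{i+2}, f′(x) = 2x + 12. Iterate:
  r_0 = 8 (mod 19)
  r_1 = 179 (mod 361)
Final: r = 179 satisfies f(r) ≡ 0 mod 19^2.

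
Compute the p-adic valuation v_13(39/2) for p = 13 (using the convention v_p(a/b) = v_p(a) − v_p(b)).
v_13(39/2) = 1

Factor powers of 13 from the numerator and denominator of the reduced fraction: 39 = 13^1 · 3 and 2 = 13^0 · 2. Apply v_p(a/b) = v_p(a) − v_p(b): v_13(39/2) = 1 − 0 = 1.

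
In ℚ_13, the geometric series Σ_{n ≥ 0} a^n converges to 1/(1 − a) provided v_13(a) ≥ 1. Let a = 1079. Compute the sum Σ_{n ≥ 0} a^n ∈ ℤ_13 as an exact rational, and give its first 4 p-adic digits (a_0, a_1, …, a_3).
Σ a^n = 1/(1 − a) = -1/1078;  first 4 digits = (1, 5, 5, 5)

v_13(a) = 1 ≥ 1, so the series converges in ℤ_13 to 1/(1 − a) = 1/(1 − 1079) = -1/1078. Expand this rational in ℤ_13: compute digits iteratively via d_i = x_i mod 13, x_{i+1} = (x_i − d_i)/13. The first 4 digits are (1, 5, 5, 5).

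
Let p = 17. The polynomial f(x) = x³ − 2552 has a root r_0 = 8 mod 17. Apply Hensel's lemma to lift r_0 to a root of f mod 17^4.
r_3 = 44922 (mod 83521)

Hensel: r_{i+1} = r_i − f(r_i)/f′(r_i) mod 17^{i+2}, where f′(x) = 3x². Iterate:
  r_0 = 8 (mod 17)
  r_1 = 127 (mod 289)
  r_2 = 705 (mod 4913)
  r_3 = 44922 (mod 83521)
Final: r = 44922 with f(r) ≡ 0 mod 17^4.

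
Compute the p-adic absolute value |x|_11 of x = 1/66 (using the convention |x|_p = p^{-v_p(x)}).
|1/66|_11 = 11

Step 1 — compute v_11(x) by factoring powers of 11 out of the numerator and denominator: v_11(1/66) = -1. Step 2 — apply |x|_p = p^{-v_p(x)} = 11^{1} = 11.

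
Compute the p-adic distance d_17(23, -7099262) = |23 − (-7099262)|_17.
d_17(23, -7099262) = 1/1419857

Step 1 — x − y = 23 − (-7099262) = 7099285. Step 2 — v_17(7099285) = 5 (factor: 7099285 = (17^5 · 5); the sign does not affect v_p). Step 3 — |x − y|_17 = 17^{-5} = 1/1419857.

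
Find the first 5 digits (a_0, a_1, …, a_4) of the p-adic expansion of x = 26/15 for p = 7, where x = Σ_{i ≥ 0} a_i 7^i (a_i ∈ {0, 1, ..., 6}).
(a_0, …, a_4) = (5, 0, 6, 1, 3)

v_7(26/15) = 0 (numerator and denominator both coprime to 7), so x ∈ ℤ_7^×. Compute digits iteratively via a_i = x_i mod 7, x_{i+1} = (x_i − a_i)/7, with x_0 = x:
  x_0 = 26/15;  a_0 = 5;  x_1 = (x_0 − 5)/7 = -7/15
  x_1 = -7/15;  a_1 = 0;  x_2 = (x_1 − 0)/7 = -1/15
  x_2 = -1/15;  a_2 = 6;  x_3 = (x_2 − 6)/7 = -13/15
  x_3 = -13/15;  a_3 = 1;  x_4 = (x_3 − 1)/7 = -4/15
  x_4 = -4/15;  a_4 = 3;  x_5 = (x_4 − 3)/7 = -7/15
Digits: (5, 0, 6, 1, 3).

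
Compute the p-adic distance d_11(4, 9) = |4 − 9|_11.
d_11(4, 9) = 1

Step 1 — x − y = 4 − 9 = -5. Step 2 — v_11(-5) = 0 (factor: -5 = −(11^0 · 5); the sign does not affect v_p). Step 3 — |x − y|_11 = 11^{0} = 1.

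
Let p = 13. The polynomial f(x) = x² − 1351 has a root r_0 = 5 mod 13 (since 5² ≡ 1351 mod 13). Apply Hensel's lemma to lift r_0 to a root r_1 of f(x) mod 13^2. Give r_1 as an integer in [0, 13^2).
r_1 = 70 (mod 169)

Hensel's recurrence: r_{i+1} = r_i − f(r_i)·(f′(r_i))^{-1} mod 13^{i+2}, with f′(x) = 2x. Iterate:
  r_0 = 5 (mod 13)
  r_1 = 70 (mod 169)
Final: r_1 = 70, and one checks f(r_1) ≡ 0 mod 13^2.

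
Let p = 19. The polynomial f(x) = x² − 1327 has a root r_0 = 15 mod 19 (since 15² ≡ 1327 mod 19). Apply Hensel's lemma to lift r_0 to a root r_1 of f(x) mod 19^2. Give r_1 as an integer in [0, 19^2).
r_1 = 148 (mod 361)

Hensel's recurrence: r_{i+1} = r_i − f(r_i)·(f′(r_i))^{-1} mod 19^{i+2}, with f′(x) = 2x. Iterate:
  r_0 = 15 (mod 19)
  r_1 = 148 (mod 361)
Final: r_1 = 148, and one checks f(r_1) ≡ 0 mod 19^2.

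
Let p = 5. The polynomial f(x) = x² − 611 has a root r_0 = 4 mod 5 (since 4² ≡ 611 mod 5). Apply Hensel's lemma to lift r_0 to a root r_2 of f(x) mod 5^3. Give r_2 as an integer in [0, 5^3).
r_2 = 19 (mod 125)

Hensel's recurrence: r_{i+1} = r_i − f(r_i)·(f′(r_i))^{-1} mod 5^{i+2}, with f′(x) = 2x. Iterate:
  r_0 = 4 (mod 5)
  r_1 = 19 (mod 25)
  r_2 = 19 (mod 125)
Final: r_2 = 19, and one checks f(r_2) ≡ 0 mod 5^3.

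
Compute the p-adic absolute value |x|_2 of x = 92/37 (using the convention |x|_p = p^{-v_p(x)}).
|92/37|_2 = 1/4

Step 1 — compute v_2(x) by factoring powers of 2 out of the numerator and denominator: v_2(92/37) = 2. Step 2 — apply |x|_p = p^{-v_p(x)} = 2^{-2} = 1/4.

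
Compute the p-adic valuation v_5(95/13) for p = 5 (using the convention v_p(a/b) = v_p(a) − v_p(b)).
v_5(95/13) = 1

Factor powers of 5 from the numerator and denominator of the reduced fraction: 95 = 5^1 · 19 and 13 = 5^0 · 13. Apply v_p(a/b) = v_p(a) − v_p(b): v_5(95/13) = 1 − 0 = 1.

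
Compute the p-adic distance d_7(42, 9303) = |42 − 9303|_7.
d_7(42, 9303) = 1/343

Step 1 — x − y = 42 − 9303 = -9261. Step 2 — v_7(-9261) = 3 (factor: -9261 = −(7^3 · 27); the sign does not affect v_p). Step 3 — |x − y|_7 = 7^{-3} = 1/343.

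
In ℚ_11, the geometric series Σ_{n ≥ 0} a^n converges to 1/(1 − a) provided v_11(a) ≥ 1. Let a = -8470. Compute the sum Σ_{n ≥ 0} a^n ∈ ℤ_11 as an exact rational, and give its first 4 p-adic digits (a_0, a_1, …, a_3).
Σ a^n = 1/(1 − a) = 1/8471;  first 4 digits = (1, 0, 7, 4)

v_11(a) = 2 ≥ 1, so the series converges in ℤ_11 to 1/(1 − a) = 1/(1 − (-8470)) = 1/8471. Expand this rational in ℤ_11: compute digits iteratively via d_i = x_i mod 11, x_{i+1} = (x_i − d_i)/11. The first 4 digits are (1, 0, 7, 4).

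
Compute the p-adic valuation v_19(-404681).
v_19(-404681) = 3

v_19(n) is the largest exponent k such that 19^k divides n. Factor out: -404681 = -19^3 · 59. (Sign doesn't affect v_p.) So v_19(-404681) = 3.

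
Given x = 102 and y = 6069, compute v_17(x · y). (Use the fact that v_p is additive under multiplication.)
v_17(619038) = 3

v_p(x) = 1 (factor: 102 = 17^1 · 6); v_p(y) = 2 (factor: 6069 = 17^2 · 21). Additivity: v_p(xy) = v_p(x) + v_p(y) = 1 + 2 = 3. (Direct check: xy = 619038 = 17^3 · (126).)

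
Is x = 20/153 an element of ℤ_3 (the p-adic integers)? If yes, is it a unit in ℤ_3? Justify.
x ∉ ℤ_3 (v_3(x) = -2 < 0)

ℤ_3 = {x ∈ ℚ_3 : v_3(x) ≥ 0} and ℤ_3^× = {x ∈ ℤ_3 : v_3(x) = 0}. Here v_3(20/153) = v_3(num) − v_3(den) = -2; compare against these criteria.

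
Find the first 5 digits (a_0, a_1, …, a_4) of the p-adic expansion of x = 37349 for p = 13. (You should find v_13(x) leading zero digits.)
(a_0, …, a_4) = (0, 0, 0, 4, 1)

v_13(37349) = 3, so a_0 = ... = a_2 = 0. Factor out: x = 13^3 · u with u = 17 a unit in ℤ_13. Expand u iteratively via a_{v+i} = u_i mod 13, u_{i+1} = (u_i − a_{v+i})/13:
  u_0 = 17;  a_3 = 4;  u_1 = (u_0 − 4)/13 = 1
  u_1 = 1;  a_4 = 1;  u_2 = (u_1 − 1)/13 = 0
Digits: (0, 0, 0, 4, 1).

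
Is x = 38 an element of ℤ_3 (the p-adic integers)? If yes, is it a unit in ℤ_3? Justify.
x ∈ ℤ_3^× (unit); v_3(x) = 0

ℤ_3 = {x ∈ ℚ_3 : v_3(x) ≥ 0} and ℤ_3^× = {x ∈ ℤ_3 : v_3(x) = 0}. Here v_3(38) = v_3(num) − v_3(den) = 0; compare against these criteria.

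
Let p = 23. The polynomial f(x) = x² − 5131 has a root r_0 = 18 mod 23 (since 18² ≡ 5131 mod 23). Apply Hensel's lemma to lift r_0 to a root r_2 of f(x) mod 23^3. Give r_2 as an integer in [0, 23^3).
r_2 = 2341 (mod 12167)

Hensel's recurrence: r_{i+1} = r_i − f(r_i)·(f′(r_i))^{-1} mod 23^{i+2}, with f′(x) = 2x. Iterate:
  r_0 = 18 (mod 23)
  r_1 = 225 (mod 529)
  r_2 = 2341 (mod 12167)
Final: r_2 = 2341, and one checks f(r_2) ≡ 0 mod 23^3.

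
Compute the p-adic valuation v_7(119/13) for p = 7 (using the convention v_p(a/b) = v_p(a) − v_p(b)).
v_7(119/13) = 1

Factor powers of 7 from the numerator and denominator of the reduced fraction: 119 = 7^1 · 17 and 13 = 7^0 · 13. Apply v_p(a/b) = v_p(a) − v_p(b): v_7(119/13) = 1 − 0 = 1.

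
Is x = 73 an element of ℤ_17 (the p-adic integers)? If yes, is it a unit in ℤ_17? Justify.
x ∈ ℤ_17^× (unit); v_17(x) = 0

ℤ_17 = {x ∈ ℚ_17 : v_17(x) ≥ 0} and ℤ_17^× = {x ∈ ℤ_17 : v_17(x) = 0}. Here v_17(73) = v_17(num) − v_17(den) = 0; compare against these criteria.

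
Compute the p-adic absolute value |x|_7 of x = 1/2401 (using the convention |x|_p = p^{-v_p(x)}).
|1/2401|_7 = 2401

Step 1 — compute v_7(x) by factoring powers of 7 out of the numerator and denominator: v_7(1/2401) = -4. Step 2 — apply |x|_p = p^{-v_p(x)} = 7^{4} = 2401.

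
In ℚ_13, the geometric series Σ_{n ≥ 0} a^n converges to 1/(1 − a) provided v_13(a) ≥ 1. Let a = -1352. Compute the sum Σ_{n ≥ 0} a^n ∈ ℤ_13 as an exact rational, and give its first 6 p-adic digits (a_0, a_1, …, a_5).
Σ a^n = 1/(1 − a) = 1/1353;  first 6 digits = (1, 0, 5, 12, 11, 4)

v_13(a) = 2 ≥ 1, so the series converges in ℤ_13 to 1/(1 − a) = 1/(1 − (-1352)) = 1/1353. Expand this rational in ℤ_13: compute digits iteratively via d_i = x_i mod 13, x_{i+1} = (x_i − d_i)/13. The first 6 digits are (1, 0, 5, 12, 11, 4).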